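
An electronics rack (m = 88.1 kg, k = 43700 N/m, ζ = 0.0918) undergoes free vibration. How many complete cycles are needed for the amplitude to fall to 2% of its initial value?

Logarithmic decrement δ = 2πζ/√(1 − ζ²) = 2π × 0.09180/√(1 − 0.00843) = 0.5792.
x_n/x₀ = e^(−nδ) ≤ 0.02; take ln: n ≥ ln(1/0.02)/δ = 3.912/0.5792 = 6.754.
So 7 complete cycles are required.

7 cycles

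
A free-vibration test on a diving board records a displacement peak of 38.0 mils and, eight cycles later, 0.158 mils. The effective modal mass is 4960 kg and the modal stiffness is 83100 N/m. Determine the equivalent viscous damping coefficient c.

Logarithmic decrement δ = (1/n)·ln(x₀/x_n) = (1/8)·ln(38.0/0.158) = (1/8)·ln(240.5) = 0.6853.
ζ = δ/√(4π² + δ²) = 0.6853/√(39.48 + 0.470) = 0.6853/6.320 = 0.1084.
c = ζ · 2√(km) = 0.1084 × 2√(83100 × 4960) = 0.1084 × 40600 = 4403 N·s/m.

4400 N·s/m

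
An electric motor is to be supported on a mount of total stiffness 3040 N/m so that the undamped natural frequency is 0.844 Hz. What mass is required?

108 kg

ω_n = 2πf_n = 2π × 0.844 = 5.303 rad/s.
m = k/ω_n² = 3040/5.303² = 3040/28.12 = 108.1 kg.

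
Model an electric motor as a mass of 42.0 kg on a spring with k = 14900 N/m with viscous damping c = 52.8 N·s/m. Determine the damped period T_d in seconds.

0.334 s

ω_n = √(k/m) = √(14900/42.0) = 18.84 rad/s.
Critical damping c_c = 2√(k·m) = 2√(14900 × 42.0) = 1582 N·s/m, so ζ = c/c_c = 52.8/1582 = 0.03337.
ω_d = ω_n√(1 − ζ²) = 18.84 × √(1 − 0.00111) = 18.82 rad/s.
T_d = 2π/ω_d = 0.3338 s.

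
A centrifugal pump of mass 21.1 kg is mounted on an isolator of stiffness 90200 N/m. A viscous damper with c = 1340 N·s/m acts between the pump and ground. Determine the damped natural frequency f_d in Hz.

9.10 Hz

ω_n = √(k/m) = √(90200/21.1) = 65.38 rad/s.
Critical damping c_c = 2√(k·m) = 2√(90200 × 21.1) = 2759 N·s/m, so ζ = c/c_c = 1340/2759 = 0.4857.
ω_d = ω_n√(1 − ζ²) = 65.38 × √(1 − 0.236) = 57.15 rad/s.
f_d = ω_d/(2π) = 9.096 Hz.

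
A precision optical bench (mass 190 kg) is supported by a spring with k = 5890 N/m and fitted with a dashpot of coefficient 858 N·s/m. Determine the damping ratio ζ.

0.406

ω_n = √(k/m) = √(5890/190) = 5.568 rad/s.
Critical damping c_c = 2√(k·m) = 2√(5890 × 190) = 2116 N·s/m, so ζ = c/c_c = 858/2116 = 0.4055.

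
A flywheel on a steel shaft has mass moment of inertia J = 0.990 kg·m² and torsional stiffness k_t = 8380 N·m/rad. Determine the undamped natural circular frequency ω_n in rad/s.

ω_n = √(k_t/J) = √(8380/0.990) = √8465 = 92.00 rad/s.

92.0 rad/s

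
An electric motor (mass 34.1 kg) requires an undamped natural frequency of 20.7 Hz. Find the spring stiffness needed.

577000 N/m

ω_n = 2πf_n = 2π × 20.7 = 130.1 rad/s.
k = m·ω_n² = 34.1 × 130.1² = 34.1 × 16920 = 576800 N/m.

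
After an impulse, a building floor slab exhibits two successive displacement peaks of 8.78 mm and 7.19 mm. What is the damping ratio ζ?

0.0318

Logarithmic decrement δ = (1/n)·ln(x₀/x_n) = (1/1)·ln(8.78/7.19) = (1/1)·ln(1.221) = 0.1998.
ζ = δ/√(4π² + δ²) = 0.1998/√(39.48 + 0.0399) = 0.1998/6.286 = 0.03178.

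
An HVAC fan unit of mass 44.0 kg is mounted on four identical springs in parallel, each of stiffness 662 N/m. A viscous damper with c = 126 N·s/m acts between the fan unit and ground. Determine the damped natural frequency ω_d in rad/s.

7.62 rad/s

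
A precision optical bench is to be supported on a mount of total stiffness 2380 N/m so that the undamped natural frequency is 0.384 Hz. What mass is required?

409 kg

ω_n = 2πf_n = 2π × 0.384 = 2.413 rad/s.
m = k/ω_n² = 2380/2.413² = 2380/5.821 = 408.8 kg.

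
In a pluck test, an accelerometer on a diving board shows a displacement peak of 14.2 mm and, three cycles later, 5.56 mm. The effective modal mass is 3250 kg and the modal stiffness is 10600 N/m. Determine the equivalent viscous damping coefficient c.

Logarithmic decrement δ = (1/n)·ln(x₀/x_n) = (1/3)·ln(14.2/5.56) = (1/3)·ln(2.554) = 0.3125.
ζ = δ/√(4π² + δ²) = 0.3125/√(39.48 + 0.0977) = 0.3125/6.291 = 0.04968.
c = ζ · 2√(km) = 0.04968 × 2√(10600 × 3250) = 0.04968 × 11740 = 583.2 N·s/m.

583 N·s/m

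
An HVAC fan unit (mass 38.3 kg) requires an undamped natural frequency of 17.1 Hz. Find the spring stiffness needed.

442000 N/m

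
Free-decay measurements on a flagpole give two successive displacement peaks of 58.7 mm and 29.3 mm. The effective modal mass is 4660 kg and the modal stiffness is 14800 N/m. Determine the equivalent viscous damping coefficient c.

1830 N·s/m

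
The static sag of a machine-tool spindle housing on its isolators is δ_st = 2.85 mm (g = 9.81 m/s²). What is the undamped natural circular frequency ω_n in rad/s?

ω_n = √(g/δ_st) = √(9.81/0.00285) = √3442 = 58.67 rad/s.

58.7 rad/s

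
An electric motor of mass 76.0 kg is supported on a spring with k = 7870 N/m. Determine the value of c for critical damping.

1550 N·s/m

c_c = 2√(k·m) = 2√(7870 × 76.0) = 2 × 773.4 = 1547 N·s/m.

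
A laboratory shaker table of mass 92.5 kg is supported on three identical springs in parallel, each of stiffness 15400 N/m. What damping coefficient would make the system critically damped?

Parallel springs add: k_eq = 3 × 15400 = 46200 N/m.
c_c = 2√(k_eq·m) = 2√(46200 × 92.5) = 2 × 2067 = 4134 N·s/m.

4130 N·s/m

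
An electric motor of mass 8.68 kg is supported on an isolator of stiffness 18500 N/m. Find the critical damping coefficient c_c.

c_c = 2√(k·m) = 2√(18500 × 8.68) = 2 × 400.7 = 801.4 N·s/m.

801 N·s/m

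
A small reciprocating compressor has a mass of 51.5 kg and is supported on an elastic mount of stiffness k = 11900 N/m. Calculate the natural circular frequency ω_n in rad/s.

ω_n = √(k/m) = √(11900/51.5) = √231.1 = 15.20 rad/s.

15.2 rad/s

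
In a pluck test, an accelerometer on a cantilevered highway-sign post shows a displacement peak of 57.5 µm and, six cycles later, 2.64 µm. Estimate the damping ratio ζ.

0.0815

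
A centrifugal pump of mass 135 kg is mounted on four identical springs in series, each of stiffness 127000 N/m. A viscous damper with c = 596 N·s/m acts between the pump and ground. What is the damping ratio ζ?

Series springs: 1/k_eq = 4/127000, so k_eq = 127000/4 = 31750 N/m.
ω_n = √(k_eq/m) = √(31750/135) = 15.34 rad/s.
Critical damping c_c = 2√(k_eq·m) = 2√(31750 × 135) = 4141 N·s/m, so ζ = c/c_c = 596/4141 = 0.1439.

0.144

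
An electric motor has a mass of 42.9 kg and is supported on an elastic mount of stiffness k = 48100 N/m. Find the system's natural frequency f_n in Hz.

ω_n = √(k/m) = √(48100/42.9) = √1121 = 33.48 rad/s.
f_n = ω_n/(2π) = 33.48/6.283 = 5.329 Hz.

5.33 Hz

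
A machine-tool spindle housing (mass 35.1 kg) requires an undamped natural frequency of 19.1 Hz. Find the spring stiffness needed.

506000 N/m

ω_n = 2πf_n = 2π × 19.1 = 120.0 rad/s.
k = m·ω_n² = 35.1 × 120.0² = 35.1 × 14400 = 505500 N/m.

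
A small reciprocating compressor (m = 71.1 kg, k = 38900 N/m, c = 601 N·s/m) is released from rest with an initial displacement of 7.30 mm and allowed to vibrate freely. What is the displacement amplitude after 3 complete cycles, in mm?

0.229 mm

ζ = c/(2√(km)) = 601/(2√(38900 × 71.1)) = 601/3326 = 0.1807.
Logarithmic decrement δ = 2πζ/√(1 − ζ²) = 2π × 0.1807/√(1 − 0.0326) = 1.154.
After n cycles, x_n/x₀ = e^(−nδ), so x_3 = 7.30 × e^(−3 × 1.154) = 7.30 × 0.03134 = 0.2288 mm.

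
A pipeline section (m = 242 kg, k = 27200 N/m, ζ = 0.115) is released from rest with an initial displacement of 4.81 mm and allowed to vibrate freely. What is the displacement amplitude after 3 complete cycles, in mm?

0.543 mm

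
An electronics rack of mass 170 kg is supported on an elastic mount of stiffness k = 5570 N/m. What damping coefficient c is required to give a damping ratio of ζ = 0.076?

148 N·s/m

c_c = 2√(k·m) = 2√(5570 × 170) = 1946 N·s/m.
c = ζ·c_c = 0.076 × 1946 = 147.9 N·s/m.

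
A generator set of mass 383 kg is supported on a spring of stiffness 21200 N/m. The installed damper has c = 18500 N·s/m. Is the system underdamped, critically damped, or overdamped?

overdamped

c_c = 2√(k·m) = 5699 N·s/m; ζ = c/c_c = 18500/5699 = 3.25.
Since ζ > 1 the system is overdamped.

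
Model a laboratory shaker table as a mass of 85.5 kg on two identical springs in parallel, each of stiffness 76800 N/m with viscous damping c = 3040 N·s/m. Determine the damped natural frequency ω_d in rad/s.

38.5 rad/s

Parallel springs add: k_eq = 2 × 76800 = 153600 N/m.
ω_n = √(k_eq/m) = √(153600/85.5) = 42.39 rad/s.
Critical damping c_c = 2√(k_eq·m) = 2√(153600 × 85.5) = 7248 N·s/m, so ζ = c/c_c = 3040/7248 = 0.4194.
ω_d = ω_n√(1 − ζ²) = 42.39 × √(1 − 0.176) = 38.48 rad/s.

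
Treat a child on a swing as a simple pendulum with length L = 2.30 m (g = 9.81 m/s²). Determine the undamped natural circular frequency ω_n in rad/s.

For a simple pendulum ω_n = √(g/L) = √(9.81/2.30) = √4.265 = 2.065 rad/s.

2.07 rad/s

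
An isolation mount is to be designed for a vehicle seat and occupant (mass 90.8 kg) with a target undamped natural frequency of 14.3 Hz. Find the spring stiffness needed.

733000 N/m

ω_n = 2πf_n = 2π × 14.3 = 89.85 rad/s.
k = m·ω_n² = 90.8 × 89.85² = 90.8 × 8073 = 733000 N/m.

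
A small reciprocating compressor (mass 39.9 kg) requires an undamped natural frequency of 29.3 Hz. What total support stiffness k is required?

ω_n = 2πf_n = 2π × 29.3 = 184.1 rad/s.
k = m·ω_n² = 39.9 × 184.1² = 39.9 × 33890 = 1352000 N/m.

1350000 N/m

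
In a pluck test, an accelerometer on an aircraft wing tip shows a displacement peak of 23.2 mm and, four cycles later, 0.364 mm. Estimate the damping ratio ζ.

0.163

Logarithmic decrement δ = (1/n)·ln(x₀/x_n) = (1/4)·ln(23.2/0.364) = (1/4)·ln(63.74) = 1.039.
ζ = δ/√(4π² + δ²) = 1.039/√(39.48 + 1.08) = 1.039/6.368 = 0.1631.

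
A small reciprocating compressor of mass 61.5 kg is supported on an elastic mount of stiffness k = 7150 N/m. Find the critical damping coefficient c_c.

c_c = 2√(k·m) = 2√(7150 × 61.5) = 2 × 663.1 = 1326 N·s/m.

1330 N·s/m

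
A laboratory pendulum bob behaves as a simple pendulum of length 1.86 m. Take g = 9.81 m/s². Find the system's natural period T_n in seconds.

For a simple pendulum ω_n = √(g/L) = √(9.81/1.86) = √5.274 = 2.297 rad/s.
T_n = 2π/ω_n = 6.283/2.297 = 2.736 s.

2.74 s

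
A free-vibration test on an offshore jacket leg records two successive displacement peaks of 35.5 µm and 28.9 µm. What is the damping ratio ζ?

0.0327

Logarithmic decrement δ = (1/n)·ln(x₀/x_n) = (1/1)·ln(35.5/28.9) = (1/1)·ln(1.228) = 0.2057.
ζ = δ/√(4π² + δ²) = 0.2057/√(39.48 + 0.0423) = 0.2057/6.287 = 0.03272.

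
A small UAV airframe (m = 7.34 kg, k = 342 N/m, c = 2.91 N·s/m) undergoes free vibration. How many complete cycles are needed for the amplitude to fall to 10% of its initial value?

13 cycles

ζ = c/(2√(km)) = 2.91/(2√(342 × 7.34)) = 2.91/100.2 = 0.02904.
Logarithmic decrement δ = 2πζ/√(1 − ζ²) = 2π × 0.02904/√(1 − 0.000843) = 0.1825.
x_n/x₀ = e^(−nδ) ≤ 0.1; take ln: n ≥ ln(1/0.1)/δ = 2.303/0.1825 = 12.61.
So 13 complete cycles are required.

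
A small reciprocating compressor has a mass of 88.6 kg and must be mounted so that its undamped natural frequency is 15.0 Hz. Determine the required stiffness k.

ω_n = 2πf_n = 2π × 15.0 = 94.25 rad/s.
k = m·ω_n² = 88.6 × 94.25² = 88.6 × 8883 = 787000 N/m.

787000 N/m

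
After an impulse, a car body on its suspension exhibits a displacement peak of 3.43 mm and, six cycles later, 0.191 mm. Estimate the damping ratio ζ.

Logarithmic decrement δ = (1/n)·ln(x₀/x_n) = (1/6)·ln(3.43/0.191) = (1/6)·ln(17.96) = 0.4813.
ζ = δ/√(4π² + δ²) = 0.4813/√(39.48 + 0.232) = 0.4813/6.302 = 0.07638.

0.0764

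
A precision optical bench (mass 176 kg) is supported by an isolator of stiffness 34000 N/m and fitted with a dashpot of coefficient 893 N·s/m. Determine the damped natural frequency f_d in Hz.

ω_n = √(k/m) = √(34000/176) = 13.90 rad/s.
Critical damping c_c = 2√(k·m) = 2√(34000 × 176) = 4892 N·s/m, so ζ = c/c_c = 893/4892 = 0.1825.
ω_d = ω_n√(1 − ζ²) = 13.90 × √(1 − 0.0333) = 13.67 rad/s.
f_d = ω_d/(2π) = 2.175 Hz.

2.17 Hz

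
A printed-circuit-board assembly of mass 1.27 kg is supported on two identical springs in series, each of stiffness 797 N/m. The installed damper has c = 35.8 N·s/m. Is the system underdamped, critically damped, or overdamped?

underdamped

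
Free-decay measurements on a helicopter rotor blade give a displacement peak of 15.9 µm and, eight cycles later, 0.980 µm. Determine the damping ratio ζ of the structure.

Logarithmic decrement δ = (1/n)·ln(x₀/x_n) = (1/8)·ln(15.9/0.980) = (1/8)·ln(16.22) = 0.3483.
ζ = δ/√(4π² + δ²) = 0.3483/√(39.48 + 0.121) = 0.3483/6.293 = 0.05535.

0.0554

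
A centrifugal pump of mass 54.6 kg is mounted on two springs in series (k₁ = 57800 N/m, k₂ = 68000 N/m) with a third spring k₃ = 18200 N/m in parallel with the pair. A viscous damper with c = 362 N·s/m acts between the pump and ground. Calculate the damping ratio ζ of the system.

Series pair: k_s = k₁k₂/(k₁+k₂) = (57800)(68000)/(57800 + 68000) = 31240 N/m. In parallel with k₃: k_eq = 31240 + 18200 = 49440 N/m.
ω_n = √(k_eq/m) = √(49440/54.6) = 30.09 rad/s.
Critical damping c_c = 2√(k_eq·m) = 2√(49440 × 54.6) = 3286 N·s/m, so ζ = c/c_c = 362/3286 = 0.1102.

0.110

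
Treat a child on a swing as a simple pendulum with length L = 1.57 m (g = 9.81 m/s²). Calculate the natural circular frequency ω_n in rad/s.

2.50 rad/s

For a simple pendulum ω_n = √(g/L) = √(9.81/1.57) = √6.248 = 2.500 rad/s.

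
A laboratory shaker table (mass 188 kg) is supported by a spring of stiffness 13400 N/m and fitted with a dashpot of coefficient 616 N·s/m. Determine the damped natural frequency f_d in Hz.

1.32 Hz

ω_n = √(k/m) = √(13400/188) = 8.443 rad/s.
Critical damping c_c = 2√(k·m) = 2√(13400 × 188) = 3174 N·s/m, so ζ = c/c_c = 616/3174 = 0.1941.
ω_d = ω_n√(1 − ζ²) = 8.443 × √(1 − 0.0377) = 8.282 rad/s.
f_d = ω_d/(2π) = 1.318 Hz.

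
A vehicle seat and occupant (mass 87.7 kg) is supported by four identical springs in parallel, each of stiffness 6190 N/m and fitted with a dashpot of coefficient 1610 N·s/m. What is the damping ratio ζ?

Parallel springs add: k_eq = 4 × 6190 = 24760 N/m.
ω_n = √(k_eq/m) = √(24760/87.7) = 16.80 rad/s.
Critical damping c_c = 2√(k_eq·m) = 2√(24760 × 87.7) = 2947 N·s/m, so ζ = c/c_c = 1610/2947 = 0.5463.

0.546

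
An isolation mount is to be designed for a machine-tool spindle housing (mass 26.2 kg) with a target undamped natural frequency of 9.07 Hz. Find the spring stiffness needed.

ω_n = 2πf_n = 2π × 9.07 = 56.99 rad/s.
k = m·ω_n² = 26.2 × 56.99² = 26.2 × 3248 = 85090 N/m.

85100 N/m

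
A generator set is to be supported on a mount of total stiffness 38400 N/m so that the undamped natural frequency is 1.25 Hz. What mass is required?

623 kg

ω_n = 2πf_n = 2π × 1.25 = 7.854 rad/s.
m = k/ω_n² = 38400/7.854² = 38400/61.69 = 622.5 kg.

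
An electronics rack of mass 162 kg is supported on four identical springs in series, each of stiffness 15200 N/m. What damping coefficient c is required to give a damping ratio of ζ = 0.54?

Series springs: 1/k_eq = 4/15200, so k_eq = 15200/4 = 3800 N/m.
c_c = 2√(k_eq·m) = 2√(3800 × 162) = 1569 N·s/m.
c = ζ·c_c = 0.54 × 1569 = 847.4 N·s/m.

847 N·s/m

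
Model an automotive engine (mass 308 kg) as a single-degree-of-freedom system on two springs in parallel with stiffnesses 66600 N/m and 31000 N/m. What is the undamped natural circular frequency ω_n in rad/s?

17.8 rad/s

Parallel springs add: k_eq = 66600 + 31000 = 97600 N/m.
ω_n = √(k_eq/m) = √(97600/308) = √316.9 = 17.80 rad/s.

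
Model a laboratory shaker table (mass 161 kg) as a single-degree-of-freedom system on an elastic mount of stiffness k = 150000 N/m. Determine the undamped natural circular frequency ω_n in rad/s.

ω_n = √(k/m) = √(150000/161) = √931.7 = 30.52 rad/s.

30.5 rad/s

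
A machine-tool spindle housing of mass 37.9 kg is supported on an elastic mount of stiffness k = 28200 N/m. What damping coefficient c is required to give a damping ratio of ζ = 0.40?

c_c = 2√(k·m) = 2√(28200 × 37.9) = 2068 N·s/m.
c = ζ·c_c = 0.40 × 2068 = 827.1 N·s/m.

827 N·s/m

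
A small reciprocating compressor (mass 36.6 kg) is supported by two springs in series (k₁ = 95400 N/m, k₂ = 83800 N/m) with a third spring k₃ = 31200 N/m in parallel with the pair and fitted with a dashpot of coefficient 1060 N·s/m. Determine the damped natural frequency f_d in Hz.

6.87 Hz

Series pair: k_s = k₁k₂/(k₁+k₂) = (95400)(83800)/(95400 + 83800) = 44610 N/m. In parallel with k₃: k_eq = 44610 + 31200 = 75810 N/m.
ω_n = √(k_eq/m) = √(75810/36.6) = 45.51 rad/s.
Critical damping c_c = 2√(k_eq·m) = 2√(75810 × 36.6) = 3332 N·s/m, so ζ = c/c_c = 1060/3332 = 0.3182.
ω_d = ω_n√(1 − ζ²) = 45.51 × √(1 − 0.101) = 43.15 rad/s.
f_d = ω_d/(2π) = 6.867 Hz.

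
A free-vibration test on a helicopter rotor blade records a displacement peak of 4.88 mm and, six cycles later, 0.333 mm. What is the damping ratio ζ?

Logarithmic decrement δ = (1/n)·ln(x₀/x_n) = (1/6)·ln(4.88/0.333) = (1/6)·ln(14.65) = 0.4475.
ζ = δ/√(4π² + δ²) = 0.4475/√(39.48 + 0.200) = 0.4475/6.299 = 0.07104.

0.0710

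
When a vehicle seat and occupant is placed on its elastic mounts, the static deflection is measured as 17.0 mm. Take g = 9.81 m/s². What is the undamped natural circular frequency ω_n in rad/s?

ω_n = √(g/δ_st) = √(9.81/0.0170) = √577.1 = 24.02 rad/s.

24.0 rad/s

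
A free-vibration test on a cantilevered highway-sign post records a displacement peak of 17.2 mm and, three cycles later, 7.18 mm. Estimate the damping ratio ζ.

0.0463

Logarithmic decrement δ = (1/n)·ln(x₀/x_n) = (1/3)·ln(17.2/7.18) = (1/3)·ln(2.396) = 0.2912.
ζ = δ/√(4π² + δ²) = 0.2912/√(39.48 + 0.0848) = 0.2912/6.290 = 0.04630.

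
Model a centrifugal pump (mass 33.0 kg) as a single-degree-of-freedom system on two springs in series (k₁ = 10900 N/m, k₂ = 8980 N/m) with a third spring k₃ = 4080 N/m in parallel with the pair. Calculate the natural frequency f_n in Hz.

2.63 Hz

Series pair: k_s = k₁k₂/(k₁+k₂) = (10900)(8980)/(10900 + 8980) = 4924 N/m. In parallel with k₃: k_eq = 4924 + 4080 = 9004 N/m.
ω_n = √(k_eq/m) = √(9004/33.0) = √272.8 = 16.52 rad/s.
f_n = ω_n/(2π) = 16.52/6.283 = 2.629 Hz.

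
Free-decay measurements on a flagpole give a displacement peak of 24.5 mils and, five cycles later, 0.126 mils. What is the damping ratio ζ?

0.165

Logarithmic decrement δ = (1/n)·ln(x₀/x_n) = (1/5)·ln(24.5/0.126) = (1/5)·ln(194.4) = 1.054.
ζ = δ/√(4π² + δ²) = 1.054/√(39.48 + 1.11) = 1.054/6.371 = 0.1654.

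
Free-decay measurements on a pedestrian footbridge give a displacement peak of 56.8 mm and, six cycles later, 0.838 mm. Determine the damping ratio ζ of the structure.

0.111

Logarithmic decrement δ = (1/n)·ln(x₀/x_n) = (1/6)·ln(56.8/0.838) = (1/6)·ln(67.78) = 0.7027.
ζ = δ/√(4π² + δ²) = 0.7027/√(39.48 + 0.494) = 0.7027/6.322 = 0.1111.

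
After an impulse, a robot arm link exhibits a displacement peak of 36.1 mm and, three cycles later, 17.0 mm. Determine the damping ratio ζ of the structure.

0.0399

Logarithmic decrement δ = (1/n)·ln(x₀/x_n) = (1/3)·ln(36.1/17.0) = (1/3)·ln(2.124) = 0.2510.
ζ = δ/√(4π² + δ²) = 0.2510/√(39.48 + 0.0630) = 0.2510/6.288 = 0.03992.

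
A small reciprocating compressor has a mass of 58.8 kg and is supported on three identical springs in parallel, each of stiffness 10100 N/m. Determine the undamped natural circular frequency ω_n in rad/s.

22.7 rad/s

Parallel springs add: k_eq = 3 × 10100 = 30300 N/m.
ω_n = √(k_eq/m) = √(30300/58.8) = √515.3 = 22.70 rad/s.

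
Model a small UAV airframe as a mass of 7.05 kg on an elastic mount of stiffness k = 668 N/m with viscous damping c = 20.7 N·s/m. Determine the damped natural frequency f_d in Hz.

ω_n = √(k/m) = √(668.0/7.05) = 9.734 rad/s.
Critical damping c_c = 2√(k·m) = 2√(668.0 × 7.05) = 137.3 N·s/m, so ζ = c/c_c = 20.7/137.3 = 0.1508.
ω_d = ω_n√(1 − ζ²) = 9.734 × √(1 − 0.0227) = 9.623 rad/s.
f_d = ω_d/(2π) = 1.532 Hz.

1.53 Hz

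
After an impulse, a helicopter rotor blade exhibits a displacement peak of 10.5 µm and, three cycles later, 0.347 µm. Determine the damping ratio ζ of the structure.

Logarithmic decrement δ = (1/n)·ln(x₀/x_n) = (1/3)·ln(10.5/0.347) = (1/3)·ln(30.26) = 1.137.
ζ = δ/√(4π² + δ²) = 1.137/√(39.48 + 1.29) = 1.137/6.385 = 0.1780.

0.178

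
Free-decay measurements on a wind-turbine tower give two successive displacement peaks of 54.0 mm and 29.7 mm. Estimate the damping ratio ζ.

Logarithmic decrement δ = (1/n)·ln(x₀/x_n) = (1/1)·ln(54.0/29.7) = (1/1)·ln(1.818) = 0.5978.
ζ = δ/√(4π² + δ²) = 0.5978/√(39.48 + 0.357) = 0.5978/6.312 = 0.09472.

0.0947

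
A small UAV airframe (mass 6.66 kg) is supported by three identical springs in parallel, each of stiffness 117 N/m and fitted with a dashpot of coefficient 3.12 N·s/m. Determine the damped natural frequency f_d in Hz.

Parallel springs add: k_eq = 3 × 117 = 351.0 N/m.
ω_n = √(k_eq/m) = √(351.0/6.66) = 7.260 rad/s.
Critical damping c_c = 2√(k_eq·m) = 2√(351.0 × 6.66) = 96.70 N·s/m, so ζ = c/c_c = 3.12/96.70 = 0.03227.
ω_d = ω_n√(1 − ζ²) = 7.260 × √(1 − 0.00104) = 7.256 rad/s.
f_d = ω_d/(2π) = 1.155 Hz.

1.15 Hz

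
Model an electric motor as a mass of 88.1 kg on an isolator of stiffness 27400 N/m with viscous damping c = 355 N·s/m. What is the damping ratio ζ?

ω_n = √(k/m) = √(27400/88.1) = 17.64 rad/s.
Critical damping c_c = 2√(k·m) = 2√(27400 × 88.1) = 3107 N·s/m, so ζ = c/c_c = 355/3107 = 0.1142.

0.114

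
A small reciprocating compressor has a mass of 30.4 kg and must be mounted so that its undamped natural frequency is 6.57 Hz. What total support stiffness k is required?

ω_n = 2πf_n = 2π × 6.57 = 41.28 rad/s.
k = m·ω_n² = 30.4 × 41.28² = 30.4 × 1704 = 51800 N/m.

51800 N/m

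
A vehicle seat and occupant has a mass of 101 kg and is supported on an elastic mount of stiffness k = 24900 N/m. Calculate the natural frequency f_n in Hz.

2.50 Hz

ω_n = √(k/m) = √(24900/101) = √246.5 = 15.70 rad/s.
f_n = ω_n/(2π) = 15.70/6.283 = 2.499 Hz.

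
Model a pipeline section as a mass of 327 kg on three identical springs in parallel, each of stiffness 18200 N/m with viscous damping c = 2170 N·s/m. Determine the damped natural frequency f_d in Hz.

1.99 Hz

Parallel springs add: k_eq = 3 × 18200 = 54600 N/m.
ω_n = √(k_eq/m) = √(54600/327) = 12.92 rad/s.
Critical damping c_c = 2√(k_eq·m) = 2√(54600 × 327) = 8451 N·s/m, so ζ = c/c_c = 2170/8451 = 0.2568.
ω_d = ω_n√(1 − ζ²) = 12.92 × √(1 − 0.0659) = 12.49 rad/s.
f_d = ω_d/(2π) = 1.988 Hz.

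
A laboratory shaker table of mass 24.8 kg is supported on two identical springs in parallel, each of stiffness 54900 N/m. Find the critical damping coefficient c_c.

Parallel springs add: k_eq = 2 × 54900 = 109800 N/m.
c_c = 2√(k_eq·m) = 2√(109800 × 24.8) = 2 × 1650 = 3300 N·s/m.

3300 N·s/m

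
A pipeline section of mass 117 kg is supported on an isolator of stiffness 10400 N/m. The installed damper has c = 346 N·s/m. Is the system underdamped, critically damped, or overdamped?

underdamped

c_c = 2√(k·m) = 2206 N·s/m; ζ = c/c_c = 346/2206 = 0.157.
Since ζ < 1 the system is underdamped.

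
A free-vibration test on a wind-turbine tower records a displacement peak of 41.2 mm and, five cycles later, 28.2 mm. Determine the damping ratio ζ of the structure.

0.0121

Logarithmic decrement δ = (1/n)·ln(x₀/x_n) = (1/5)·ln(41.2/28.2) = (1/5)·ln(1.461) = 0.07582.
ζ = δ/√(4π² + δ²) = 0.07582/√(39.48 + 0.00575) = 0.07582/6.284 = 0.01207.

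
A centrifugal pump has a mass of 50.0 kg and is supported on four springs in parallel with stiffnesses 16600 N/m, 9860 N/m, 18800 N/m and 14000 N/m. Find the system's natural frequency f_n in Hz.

Parallel springs add: k_eq = 16600 + 9860 + 18800 + 14000 = 59260 N/m.
ω_n = √(k_eq/m) = √(59260/50.0) = √1185 = 34.43 rad/s.
f_n = ω_n/(2π) = 34.43/6.283 = 5.479 Hz.

5.48 Hz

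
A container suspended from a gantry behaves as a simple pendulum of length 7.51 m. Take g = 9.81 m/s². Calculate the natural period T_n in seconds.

For a simple pendulum ω_n = √(g/L) = √(9.81/7.51) = √1.306 = 1.143 rad/s.
T_n = 2π/ω_n = 6.283/1.143 = 5.498 s.

5.50 s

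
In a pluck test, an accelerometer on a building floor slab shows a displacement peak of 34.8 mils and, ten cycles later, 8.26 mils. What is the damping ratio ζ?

Logarithmic decrement δ = (1/n)·ln(x₀/x_n) = (1/10)·ln(34.8/8.26) = (1/10)·ln(4.213) = 0.1438.
ζ = δ/√(4π² + δ²) = 0.1438/√(39.48 + 0.0207) = 0.1438/6.285 = 0.02288.

0.0229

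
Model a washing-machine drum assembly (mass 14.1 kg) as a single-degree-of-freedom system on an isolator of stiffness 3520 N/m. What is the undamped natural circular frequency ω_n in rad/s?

15.8 rad/s

ω_n = √(k/m) = √(3520/14.1) = √249.6 = 15.80 rad/s.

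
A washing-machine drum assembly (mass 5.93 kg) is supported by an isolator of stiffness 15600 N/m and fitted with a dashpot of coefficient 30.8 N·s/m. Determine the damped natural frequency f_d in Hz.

8.15 Hz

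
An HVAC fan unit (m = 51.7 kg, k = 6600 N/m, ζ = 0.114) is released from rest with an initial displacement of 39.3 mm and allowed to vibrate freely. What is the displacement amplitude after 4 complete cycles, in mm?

Logarithmic decrement δ = 2πζ/√(1 − ζ²) = 2π × 0.1140/√(1 − 0.0130) = 0.7210.
After n cycles, x_n/x₀ = e^(−nδ), so x_4 = 39.3 × e^(−4 × 0.7210) = 39.3 × 0.05591 = 2.197 mm.

2.20 mm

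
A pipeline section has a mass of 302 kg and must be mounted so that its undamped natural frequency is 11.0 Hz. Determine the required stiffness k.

1440000 N/m

ω_n = 2πf_n = 2π × 11.0 = 69.12 rad/s.
k = m·ω_n² = 302 × 69.12² = 302 × 4777 = 1443000 N/m.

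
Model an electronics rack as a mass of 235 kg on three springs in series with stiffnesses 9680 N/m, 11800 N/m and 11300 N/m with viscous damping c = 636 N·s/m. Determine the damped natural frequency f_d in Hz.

0.586 Hz

Series springs: 1/k_eq = 1/9680 + 1/11800 + 1/11300 = 0.0002765, so k_eq = 3616 N/m.
ω_n = √(k_eq/m) = √(3616/235) = 3.923 rad/s.
Critical damping c_c = 2√(k_eq·m) = 2√(3616 × 235) = 1844 N·s/m, so ζ = c/c_c = 636/1844 = 0.3450.
ω_d = ω_n√(1 − ζ²) = 3.923 × √(1 − 0.119) = 3.682 rad/s.
f_d = ω_d/(2π) = 0.5860 Hz.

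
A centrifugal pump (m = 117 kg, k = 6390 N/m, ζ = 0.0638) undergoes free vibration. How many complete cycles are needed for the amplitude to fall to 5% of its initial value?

8 cycles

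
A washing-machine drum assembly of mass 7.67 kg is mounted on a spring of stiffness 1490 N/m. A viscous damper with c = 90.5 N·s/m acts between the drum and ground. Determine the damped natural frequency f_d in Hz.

ω_n = √(k/m) = √(1490/7.67) = 13.94 rad/s.
Critical damping c_c = 2√(k·m) = 2√(1490 × 7.67) = 213.8 N·s/m, so ζ = c/c_c = 90.5/213.8 = 0.4233.
ω_d = ω_n√(1 − ζ²) = 13.94 × √(1 − 0.179) = 12.63 rad/s.
f_d = ω_d/(2π) = 2.010 Hz.

2.01 Hz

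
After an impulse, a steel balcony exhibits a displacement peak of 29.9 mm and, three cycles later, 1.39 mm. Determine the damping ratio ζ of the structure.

Logarithmic decrement δ = (1/n)·ln(x₀/x_n) = (1/3)·ln(29.9/1.39) = (1/3)·ln(21.51) = 1.023.
ζ = δ/√(4π² + δ²) = 1.023/√(39.48 + 1.05) = 1.023/6.366 = 0.1607.

0.161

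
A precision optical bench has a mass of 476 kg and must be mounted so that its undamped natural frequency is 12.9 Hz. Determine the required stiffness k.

3130000 N/m

ω_n = 2πf_n = 2π × 12.9 = 81.05 rad/s.
k = m·ω_n² = 476 × 81.05² = 476 × 6570 = 3127000 N/m.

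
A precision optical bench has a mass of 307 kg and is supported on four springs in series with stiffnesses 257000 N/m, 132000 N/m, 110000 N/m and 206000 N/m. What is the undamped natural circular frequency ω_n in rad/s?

11.3 rad/s

Series springs: 1/k_eq = 1/257000 + 1/132000 + 1/110000 + 1/206000 = 2.541×10^-5, so k_eq = 39350 N/m.
ω_n = √(k_eq/m) = √(39350/307) = √128.2 = 11.32 rad/s.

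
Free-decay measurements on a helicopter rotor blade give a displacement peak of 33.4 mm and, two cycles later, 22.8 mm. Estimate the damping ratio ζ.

Logarithmic decrement δ = (1/n)·ln(x₀/x_n) = (1/2)·ln(33.4/22.8) = (1/2)·ln(1.465) = 0.1909.
ζ = δ/√(4π² + δ²) = 0.1909/√(39.48 + 0.0364) = 0.1909/6.286 = 0.03037.

0.0304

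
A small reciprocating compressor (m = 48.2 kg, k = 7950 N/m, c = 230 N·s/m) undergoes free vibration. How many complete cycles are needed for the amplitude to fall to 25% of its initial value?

ζ = c/(2√(km)) = 230/(2√(7950 × 48.2)) = 230/1238 = 0.1858.
Logarithmic decrement δ = 2πζ/√(1 − ζ²) = 2π × 0.1858/√(1 − 0.0345) = 1.188.
x_n/x₀ = e^(−nδ) ≤ 0.25; take ln: n ≥ ln(1/0.25)/δ = 1.386/1.188 = 1.167.
So 2 complete cycles are required.

2 cycles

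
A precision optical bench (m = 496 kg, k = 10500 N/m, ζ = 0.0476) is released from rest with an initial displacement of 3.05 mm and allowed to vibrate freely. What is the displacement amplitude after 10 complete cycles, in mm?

Logarithmic decrement δ = 2πζ/√(1 − ζ²) = 2π × 0.04760/√(1 − 0.00227) = 0.2994.
After n cycles, x_n/x₀ = e^(−nδ), so x_10 = 3.05 × e^(−10 × 0.2994) = 3.05 × 0.05008 = 0.1527 mm.

0.153 mm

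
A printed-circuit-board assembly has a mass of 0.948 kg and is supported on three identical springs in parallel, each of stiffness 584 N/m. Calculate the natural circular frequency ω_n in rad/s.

43.0 rad/s

Parallel springs add: k_eq = 3 × 584 = 1752 N/m.
ω_n = √(k_eq/m) = √(1752/0.948) = √1848 = 42.99 rad/s.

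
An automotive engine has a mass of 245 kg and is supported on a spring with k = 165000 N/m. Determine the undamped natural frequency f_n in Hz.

4.13 Hz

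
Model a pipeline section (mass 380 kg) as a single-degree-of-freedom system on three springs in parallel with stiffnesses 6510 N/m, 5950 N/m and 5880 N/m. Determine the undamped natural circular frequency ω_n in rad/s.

Parallel springs add: k_eq = 6510 + 5950 + 5880 = 18340 N/m.
ω_n = √(k_eq/m) = √(18340/380) = √48.26 = 6.947 rad/s.

6.95 rad/s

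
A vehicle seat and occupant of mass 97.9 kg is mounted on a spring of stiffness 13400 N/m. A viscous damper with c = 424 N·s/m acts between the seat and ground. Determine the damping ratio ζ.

0.185

ω_n = √(k/m) = √(13400/97.9) = 11.70 rad/s.
Critical damping c_c = 2√(k·m) = 2√(13400 × 97.9) = 2291 N·s/m, so ζ = c/c_c = 424/2291 = 0.1851.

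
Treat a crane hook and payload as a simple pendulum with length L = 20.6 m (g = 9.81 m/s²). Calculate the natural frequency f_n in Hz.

0.110 Hz

For a simple pendulum ω_n = √(g/L) = √(9.81/20.6) = √0.4762 = 0.6901 rad/s.
f_n = ω_n/(2π) = 0.6901/6.283 = 0.1098 Hz.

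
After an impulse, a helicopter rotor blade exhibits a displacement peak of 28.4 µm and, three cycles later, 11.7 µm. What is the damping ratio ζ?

Logarithmic decrement δ = (1/n)·ln(x₀/x_n) = (1/3)·ln(28.4/11.7) = (1/3)·ln(2.427) = 0.2956.
ζ = δ/√(4π² + δ²) = 0.2956/√(39.48 + 0.0874) = 0.2956/6.290 = 0.04699.

0.0470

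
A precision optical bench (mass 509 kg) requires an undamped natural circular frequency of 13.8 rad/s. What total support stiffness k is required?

k = m·ω_n² = 509 × 13.80² = 509 × 190.4 = 96930 N/m.

96900 N/m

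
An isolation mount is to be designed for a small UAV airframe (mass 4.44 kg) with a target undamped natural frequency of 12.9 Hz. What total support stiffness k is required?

ω_n = 2πf_n = 2π × 12.9 = 81.05 rad/s.
k = m·ω_n² = 4.44 × 81.05² = 4.44 × 6570 = 29170 N/m.

29200 N/m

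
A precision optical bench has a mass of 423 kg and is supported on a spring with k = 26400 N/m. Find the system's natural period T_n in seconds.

ω_n = √(k/m) = √(26400/423) = √62.41 = 7.900 rad/s.
T_n = 2π/ω_n = 6.283/7.900 = 0.7953 s.

0.795 s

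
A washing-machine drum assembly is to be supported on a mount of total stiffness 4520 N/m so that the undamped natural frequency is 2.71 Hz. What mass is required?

ω_n = 2πf_n = 2π × 2.71 = 17.03 rad/s.
m = k/ω_n² = 4520/17.03² = 4520/289.9 = 15.59 kg.

15.6 kg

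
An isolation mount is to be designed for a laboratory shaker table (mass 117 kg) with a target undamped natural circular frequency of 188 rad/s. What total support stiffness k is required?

4140000 N/m

k = m·ω_n² = 117 × 188.0² = 117 × 35340 = 4135000 N/m.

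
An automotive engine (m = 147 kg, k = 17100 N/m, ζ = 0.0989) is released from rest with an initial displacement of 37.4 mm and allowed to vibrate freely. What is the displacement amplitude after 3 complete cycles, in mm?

Logarithmic decrement δ = 2πζ/√(1 − ζ²) = 2π × 0.09890/√(1 − 0.00978) = 0.6245.
After n cycles, x_n/x₀ = e^(−nδ), so x_3 = 37.4 × e^(−3 × 0.6245) = 37.4 × 0.1536 = 5.745 mm.

5.74 mm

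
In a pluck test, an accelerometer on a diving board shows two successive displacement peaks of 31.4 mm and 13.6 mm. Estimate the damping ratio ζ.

Logarithmic decrement δ = (1/n)·ln(x₀/x_n) = (1/1)·ln(31.4/13.6) = (1/1)·ln(2.309) = 0.8367.
ζ = δ/√(4π² + δ²) = 0.8367/√(39.48 + 0.700) = 0.8367/6.339 = 0.1320.

0.132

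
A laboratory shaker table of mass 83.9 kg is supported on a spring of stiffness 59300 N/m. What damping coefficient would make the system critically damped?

c_c = 2√(k·m) = 2√(59300 × 83.9) = 2 × 2231 = 4461 N·s/m.

4460 N·s/m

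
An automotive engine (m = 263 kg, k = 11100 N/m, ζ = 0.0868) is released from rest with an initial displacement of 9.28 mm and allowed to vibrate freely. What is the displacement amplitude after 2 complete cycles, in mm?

3.10 mm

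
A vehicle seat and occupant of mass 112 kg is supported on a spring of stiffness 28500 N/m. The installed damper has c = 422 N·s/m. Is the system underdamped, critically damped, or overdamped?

underdamped

c_c = 2√(k·m) = 3573 N·s/m; ζ = c/c_c = 422/3573 = 0.118.
Since ζ < 1 the system is underdamped.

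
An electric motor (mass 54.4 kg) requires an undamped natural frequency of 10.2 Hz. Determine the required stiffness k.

ω_n = 2πf_n = 2π × 10.2 = 64.09 rad/s.
k = m·ω_n² = 54.4 × 64.09² = 54.4 × 4107 = 223400 N/m.

223000 N/m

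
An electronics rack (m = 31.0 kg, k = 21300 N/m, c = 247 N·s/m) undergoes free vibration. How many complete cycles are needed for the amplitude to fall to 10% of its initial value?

3 cycles

ζ = c/(2√(km)) = 247/(2√(21300 × 31.0)) = 247/1625 = 0.1520.
Logarithmic decrement δ = 2πζ/√(1 − ζ²) = 2π × 0.1520/√(1 − 0.0231) = 0.9662.
x_n/x₀ = e^(−nδ) ≤ 0.1; take ln: n ≥ ln(1/0.1)/δ = 2.303/0.9662 = 2.383.
So 3 complete cycles are required.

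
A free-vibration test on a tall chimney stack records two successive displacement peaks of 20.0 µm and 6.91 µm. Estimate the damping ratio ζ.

Logarithmic decrement δ = (1/n)·ln(x₀/x_n) = (1/1)·ln(20.0/6.91) = (1/1)·ln(2.894) = 1.063.
ζ = δ/√(4π² + δ²) = 1.063/√(39.48 + 1.13) = 1.063/6.372 = 0.1668.

0.167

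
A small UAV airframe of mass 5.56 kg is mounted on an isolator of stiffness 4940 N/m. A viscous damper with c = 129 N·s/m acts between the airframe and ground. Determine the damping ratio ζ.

ω_n = √(k/m) = √(4940/5.56) = 29.81 rad/s.
Critical damping c_c = 2√(k·m) = 2√(4940 × 5.56) = 331.5 N·s/m, so ζ = c/c_c = 129/331.5 = 0.3892.

0.389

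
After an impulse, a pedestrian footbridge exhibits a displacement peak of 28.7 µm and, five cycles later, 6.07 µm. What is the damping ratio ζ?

0.0494

Logarithmic decrement δ = (1/n)·ln(x₀/x_n) = (1/5)·ln(28.7/6.07) = (1/5)·ln(4.728) = 0.3107.
ζ = δ/√(4π² + δ²) = 0.3107/√(39.48 + 0.0965) = 0.3107/6.291 = 0.04939.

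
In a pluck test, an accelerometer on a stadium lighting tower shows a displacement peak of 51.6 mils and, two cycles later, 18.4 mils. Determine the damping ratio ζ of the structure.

0.0818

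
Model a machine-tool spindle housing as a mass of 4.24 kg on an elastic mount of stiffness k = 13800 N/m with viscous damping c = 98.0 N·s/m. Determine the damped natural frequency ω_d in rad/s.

ω_n = √(k/m) = √(13800/4.24) = 57.05 rad/s.
Critical damping c_c = 2√(k·m) = 2√(13800 × 4.24) = 483.8 N·s/m, so ζ = c/c_c = 98.0/483.8 = 0.2026.
ω_d = ω_n√(1 − ζ²) = 57.05 × √(1 − 0.0410) = 55.87 rad/s.

55.9 rad/s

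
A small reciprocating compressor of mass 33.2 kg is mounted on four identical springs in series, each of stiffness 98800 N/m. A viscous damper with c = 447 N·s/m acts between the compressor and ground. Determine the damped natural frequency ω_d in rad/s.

26.4 rad/s

Series springs: 1/k_eq = 4/98800, so k_eq = 98800/4 = 24700 N/m.
ω_n = √(k_eq/m) = √(24700/33.2) = 27.28 rad/s.
Critical damping c_c = 2√(k_eq·m) = 2√(24700 × 33.2) = 1811 N·s/m, so ζ = c/c_c = 447/1811 = 0.2468.
ω_d = ω_n√(1 − ζ²) = 27.28 × √(1 − 0.0609) = 26.43 rad/s.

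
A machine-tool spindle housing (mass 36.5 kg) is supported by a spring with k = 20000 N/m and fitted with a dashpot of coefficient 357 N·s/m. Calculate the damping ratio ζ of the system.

0.209

ω_n = √(k/m) = √(20000/36.5) = 23.41 rad/s.
Critical damping c_c = 2√(k·m) = 2√(20000 × 36.5) = 1709 N·s/m, so ζ = c/c_c = 357/1709 = 0.2089.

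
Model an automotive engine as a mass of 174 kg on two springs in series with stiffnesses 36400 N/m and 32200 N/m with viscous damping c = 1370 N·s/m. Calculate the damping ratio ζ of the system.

0.397

Series springs: 1/k_eq = 1/36400 + 1/32200 = 5.853×10^-5, so k_eq = 17090 N/m.
ω_n = √(k_eq/m) = √(17090/174) = 9.909 rad/s.
Critical damping c_c = 2√(k_eq·m) = 2√(17090 × 174) = 3448 N·s/m, so ζ = c/c_c = 1370/3448 = 0.3973.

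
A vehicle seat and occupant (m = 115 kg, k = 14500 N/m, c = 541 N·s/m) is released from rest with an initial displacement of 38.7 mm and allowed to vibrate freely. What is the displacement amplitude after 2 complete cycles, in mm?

ζ = c/(2√(km)) = 541/(2√(14500 × 115)) = 541/2583 = 0.2095.
Logarithmic decrement δ = 2πζ/√(1 − ζ²) = 2π × 0.2095/√(1 − 0.0439) = 1.346.
After n cycles, x_n/x₀ = e^(−nδ), so x_2 = 38.7 × e^(−2 × 1.346) = 38.7 × 0.06774 = 2.622 mm.

2.62 mm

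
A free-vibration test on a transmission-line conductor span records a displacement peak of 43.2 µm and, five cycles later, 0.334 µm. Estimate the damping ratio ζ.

0.153

Logarithmic decrement δ = (1/n)·ln(x₀/x_n) = (1/5)·ln(43.2/0.334) = (1/5)·ln(129.3) = 0.9725.
ζ = δ/√(4π² + δ²) = 0.9725/√(39.48 + 0.946) = 0.9725/6.358 = 0.1530.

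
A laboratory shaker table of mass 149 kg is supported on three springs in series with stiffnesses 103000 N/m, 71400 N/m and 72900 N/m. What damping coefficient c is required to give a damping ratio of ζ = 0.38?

1520 N·s/m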